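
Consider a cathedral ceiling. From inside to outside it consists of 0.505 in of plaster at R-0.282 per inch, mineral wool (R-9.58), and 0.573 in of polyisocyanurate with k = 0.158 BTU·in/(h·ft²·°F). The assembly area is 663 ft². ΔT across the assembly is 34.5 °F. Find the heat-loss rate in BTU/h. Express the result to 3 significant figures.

1710 BTU/h

0.505 × 0.282 = 0.1424
0.573/0.158 = 3.627
R_total = 0.1424 + 9.58 + 3.627 = 13.35 ft²·°F·h/BTU
Q = A·ΔT/R = 663 × 34.5 / 13.35 = 1714 BTU/h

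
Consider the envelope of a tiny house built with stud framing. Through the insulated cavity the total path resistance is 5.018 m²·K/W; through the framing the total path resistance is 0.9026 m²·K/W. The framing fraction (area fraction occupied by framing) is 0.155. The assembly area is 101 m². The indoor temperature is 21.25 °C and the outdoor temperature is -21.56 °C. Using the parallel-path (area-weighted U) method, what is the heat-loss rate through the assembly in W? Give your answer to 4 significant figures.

U_eff = 0.845/5.018 + 0.155/0.9026 = 0.16839 + 0.17173 = 0.34012
R_eff = 1/U_eff = 2.9401 m²·K/W
Q = 101 × (21.25 − (-21.56)) / 2.9401 = 1470.6 W

1471 W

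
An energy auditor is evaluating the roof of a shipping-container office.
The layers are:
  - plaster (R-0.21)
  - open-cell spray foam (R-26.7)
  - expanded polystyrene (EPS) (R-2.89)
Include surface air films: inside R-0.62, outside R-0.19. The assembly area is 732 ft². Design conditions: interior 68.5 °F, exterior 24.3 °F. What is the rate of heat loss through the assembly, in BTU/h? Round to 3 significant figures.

R_total = 0.62 + 0.21 + 26.7 + 2.89 + 0.19 = 30.61 ft²·°F·h/BTU
Q = A·ΔT/R = 732 × (68.5 − 24.3) / 30.61 = 1057 BTU/h

1060 BTU/h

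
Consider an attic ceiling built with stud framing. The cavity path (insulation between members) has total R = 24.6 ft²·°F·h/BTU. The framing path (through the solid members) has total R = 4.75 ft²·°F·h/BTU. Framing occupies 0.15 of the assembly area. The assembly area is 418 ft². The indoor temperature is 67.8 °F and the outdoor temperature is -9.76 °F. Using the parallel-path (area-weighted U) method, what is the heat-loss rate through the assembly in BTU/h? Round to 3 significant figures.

U_eff = 0.85/24.6 + 0.15/4.75 = 0.03455 + 0.03158 = 0.06613
R_eff = 1/U_eff = 15.12 ft²·°F·h/BTU
Q = 418 × (67.8 − (-9.76)) / 15.12 = 2144 BTU/h

2140 BTU/h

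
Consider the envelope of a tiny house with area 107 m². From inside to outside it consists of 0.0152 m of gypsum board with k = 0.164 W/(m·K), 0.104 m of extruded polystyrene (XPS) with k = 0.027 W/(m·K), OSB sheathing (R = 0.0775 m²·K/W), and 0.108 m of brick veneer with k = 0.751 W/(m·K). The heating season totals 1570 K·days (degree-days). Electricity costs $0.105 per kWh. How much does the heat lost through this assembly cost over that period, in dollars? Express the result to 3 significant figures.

0.0152/0.164 = 0.09268
0.104/0.027 = 3.852
0.108/0.751 = 0.1438
R_total = 0.09268 + 3.852 + 0.0775 + 0.1438 = 4.166 m²·K/W
E = A × HDD × 24 / R / 1000 = 107 × 1570 × 24 / 4.166 / 1000 = 967.8 kWh
Cost = 967.8 × 0.105 = $101.6

102 dollars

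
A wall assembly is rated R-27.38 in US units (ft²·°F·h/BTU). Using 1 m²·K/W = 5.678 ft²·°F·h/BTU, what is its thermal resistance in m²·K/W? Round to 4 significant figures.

R_SI = 27.38/5.678 = 4.8221

4.822 m²·K/W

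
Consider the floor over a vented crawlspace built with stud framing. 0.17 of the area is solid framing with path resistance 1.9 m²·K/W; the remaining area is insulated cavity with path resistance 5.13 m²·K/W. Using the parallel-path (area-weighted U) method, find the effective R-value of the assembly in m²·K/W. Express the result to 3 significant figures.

U_eff = 0.83/5.13 + 0.17/1.9 = 0.1618 + 0.08947 = 0.2513
R_eff = 1/U_eff = 3.98 m²·K/W

3.98 m²·K/W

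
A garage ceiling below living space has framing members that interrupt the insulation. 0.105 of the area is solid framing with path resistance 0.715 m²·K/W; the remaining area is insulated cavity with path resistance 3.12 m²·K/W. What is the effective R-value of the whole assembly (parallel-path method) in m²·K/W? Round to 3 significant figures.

U_eff = 0.895/3.12 + 0.105/0.715 = 0.2869 + 0.1469 = 0.4337
R_eff = 1/U_eff = 2.306 m²·K/W

2.31 m²·K/W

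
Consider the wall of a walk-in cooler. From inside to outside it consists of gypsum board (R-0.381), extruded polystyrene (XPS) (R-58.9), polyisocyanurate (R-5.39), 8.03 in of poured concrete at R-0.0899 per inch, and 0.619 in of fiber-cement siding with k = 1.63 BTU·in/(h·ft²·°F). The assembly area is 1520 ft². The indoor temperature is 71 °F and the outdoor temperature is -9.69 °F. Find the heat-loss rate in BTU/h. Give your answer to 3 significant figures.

1860 BTU/h

8.03 × 0.0899 = 0.7219
0.619/1.63 = 0.3798
R_total = 0.381 + 58.9 + 5.39 + 0.7219 + 0.3798 = 65.77 ft²·°F·h/BTU
Q = A·ΔT/R = 1520 × (71 − (-9.69)) / 65.77 = 1865 BTU/h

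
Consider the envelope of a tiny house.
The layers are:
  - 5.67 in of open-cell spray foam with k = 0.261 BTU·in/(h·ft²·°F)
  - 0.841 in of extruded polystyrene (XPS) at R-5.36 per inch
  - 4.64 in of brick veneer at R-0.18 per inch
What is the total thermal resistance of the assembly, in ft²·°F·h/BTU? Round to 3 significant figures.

27.1 ft²·°F·h/BTU

5.67/0.261 = 21.72
0.841 × 5.36 = 4.508
4.64 × 0.18 = 0.8352
R_total = 21.72 + 4.508 + 0.8352 = 27.07 ft²·°F·h/BTU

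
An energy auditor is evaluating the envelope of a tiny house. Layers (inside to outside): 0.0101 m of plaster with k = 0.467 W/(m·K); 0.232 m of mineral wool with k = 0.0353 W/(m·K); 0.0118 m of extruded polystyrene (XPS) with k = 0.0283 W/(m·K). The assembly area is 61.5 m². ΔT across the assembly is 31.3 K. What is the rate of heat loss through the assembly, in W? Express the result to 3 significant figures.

0.0101/0.467 = 0.02163
0.232/0.0353 = 6.572
0.0118/0.0283 = 0.417
R_total = 0.02163 + 6.572 + 0.417 = 7.011 m²·K/W
Q = A·ΔT/R = 61.5 × 31.3 / 7.011 = 274.6 W

275 W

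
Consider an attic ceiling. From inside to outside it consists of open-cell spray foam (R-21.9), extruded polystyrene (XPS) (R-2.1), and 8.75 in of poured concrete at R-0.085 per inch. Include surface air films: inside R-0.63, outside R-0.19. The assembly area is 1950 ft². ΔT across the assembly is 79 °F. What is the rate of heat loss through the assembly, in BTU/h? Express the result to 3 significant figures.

6030 BTU/h

8.75 × 0.085 = 0.7438
R_total = 0.63 + 21.9 + 2.1 + 0.7438 + 0.19 = 25.56 ft²·°F·h/BTU
Q = A·ΔT/R = 1950 × 79 / 25.56 = 6026 BTU/h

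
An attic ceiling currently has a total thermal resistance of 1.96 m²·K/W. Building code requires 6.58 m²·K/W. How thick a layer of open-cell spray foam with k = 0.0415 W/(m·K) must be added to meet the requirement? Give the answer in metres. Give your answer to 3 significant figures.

0.192 m

ΔR = 6.58 − 1.96 = 4.62 m²·K/W
L = ΔR × k = 4.62 × 0.0415 = 0.1917 m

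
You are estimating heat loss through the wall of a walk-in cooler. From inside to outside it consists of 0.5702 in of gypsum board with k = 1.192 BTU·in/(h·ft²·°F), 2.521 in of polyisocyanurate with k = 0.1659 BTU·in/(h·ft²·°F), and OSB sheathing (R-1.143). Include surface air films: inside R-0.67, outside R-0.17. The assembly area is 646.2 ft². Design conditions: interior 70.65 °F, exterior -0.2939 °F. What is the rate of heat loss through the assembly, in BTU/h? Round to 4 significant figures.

2596 BTU/h

0.5702/1.192 = 0.47836
2.521/0.1659 = 15.196
R_total = 0.67 + 0.47836 + 15.196 + 1.143 + 0.17 = 17.657 ft²·°F·h/BTU
Q = A·ΔT/R = 646.2 × (70.65 − (-0.2939)) / 17.657 = 2596.3 BTU/h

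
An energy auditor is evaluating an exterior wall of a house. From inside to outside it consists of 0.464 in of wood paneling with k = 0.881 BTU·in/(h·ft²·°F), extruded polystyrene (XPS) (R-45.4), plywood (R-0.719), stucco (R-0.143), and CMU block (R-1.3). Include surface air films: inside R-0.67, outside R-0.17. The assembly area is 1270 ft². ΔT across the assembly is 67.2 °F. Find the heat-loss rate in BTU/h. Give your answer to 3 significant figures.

1740 BTU/h

0.464/0.881 = 0.5267
R_total = 0.67 + 0.5267 + 45.4 + 0.719 + 0.143 + 1.3 + 0.17 = 48.93 ft²·°F·h/BTU
Q = A·ΔT/R = 1270 × 67.2 / 48.93 = 1744 BTU/h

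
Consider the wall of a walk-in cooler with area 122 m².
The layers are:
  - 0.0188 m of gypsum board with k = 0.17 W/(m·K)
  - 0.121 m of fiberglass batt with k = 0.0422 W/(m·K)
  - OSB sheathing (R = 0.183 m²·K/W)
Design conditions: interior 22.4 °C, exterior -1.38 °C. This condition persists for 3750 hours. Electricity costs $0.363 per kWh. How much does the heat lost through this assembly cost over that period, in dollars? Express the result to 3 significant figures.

1250 dollars

0.0188/0.17 = 0.1106
0.121/0.0422 = 2.867
R_total = 0.1106 + 2.867 + 0.183 = 3.161 m²·K/W
Q = 122 × (22.4 − (-1.38)) / 3.161 = 917.8 W
E = 917.8 W × 3750 h / 1000 = 3442 kWh
Cost = 3442 × 0.363 = $1249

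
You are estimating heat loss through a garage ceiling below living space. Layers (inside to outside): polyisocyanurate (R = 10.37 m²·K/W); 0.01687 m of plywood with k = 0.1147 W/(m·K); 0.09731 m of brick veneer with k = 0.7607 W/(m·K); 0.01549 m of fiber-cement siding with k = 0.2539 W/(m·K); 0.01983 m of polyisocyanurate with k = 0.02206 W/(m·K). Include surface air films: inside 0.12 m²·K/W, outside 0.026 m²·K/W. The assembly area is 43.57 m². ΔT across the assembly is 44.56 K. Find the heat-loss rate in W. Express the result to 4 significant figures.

165.2 W

0.01687/0.1147 = 0.14708
0.09731/0.7607 = 0.12792
0.01549/0.2539 = 0.061008
0.01983/0.02206 = 0.89891
R_total = 0.12 + 10.37 + 0.14708 + 0.12792 + 0.061008 + 0.89891 + 0.026 = 11.751 m²·K/W
Q = A·ΔT/R = 43.57 × 44.56 / 11.751 = 165.22 W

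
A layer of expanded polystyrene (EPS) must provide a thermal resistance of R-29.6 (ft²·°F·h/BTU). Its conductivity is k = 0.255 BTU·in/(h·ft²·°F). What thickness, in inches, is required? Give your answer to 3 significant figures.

7.55 in

L = R × k = 29.6 × 0.255 = 7.548 in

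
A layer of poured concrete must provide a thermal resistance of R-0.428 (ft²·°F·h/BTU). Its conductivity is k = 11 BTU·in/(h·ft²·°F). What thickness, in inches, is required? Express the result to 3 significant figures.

L = R × k = 0.428 × 11 = 4.708 in

4.71 in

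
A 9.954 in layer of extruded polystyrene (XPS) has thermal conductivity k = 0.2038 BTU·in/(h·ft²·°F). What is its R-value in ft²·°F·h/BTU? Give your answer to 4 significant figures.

48.84 ft²·°F·h/BTU

R = L/k = 9.954/0.2038 = 48.842 ft²·°F·h/BTU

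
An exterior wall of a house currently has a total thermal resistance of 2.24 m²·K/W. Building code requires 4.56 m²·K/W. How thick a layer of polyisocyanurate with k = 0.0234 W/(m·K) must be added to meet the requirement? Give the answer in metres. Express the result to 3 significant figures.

ΔR = 4.56 − 2.24 = 2.32 m²·K/W
L = ΔR × k = 2.32 × 0.0234 = 0.05429 m

0.0543 m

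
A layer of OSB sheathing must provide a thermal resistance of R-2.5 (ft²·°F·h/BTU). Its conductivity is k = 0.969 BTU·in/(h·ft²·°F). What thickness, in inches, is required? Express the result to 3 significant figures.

2.42 in

L = R × k = 2.5 × 0.969 = 2.422 in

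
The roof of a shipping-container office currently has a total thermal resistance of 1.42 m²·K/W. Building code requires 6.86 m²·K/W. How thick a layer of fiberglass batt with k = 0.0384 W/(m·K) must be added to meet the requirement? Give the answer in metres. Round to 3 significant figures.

ΔR = 6.86 − 1.42 = 5.44 m²·K/W
L = ΔR × k = 5.44 × 0.0384 = 0.2089 m

0.209 m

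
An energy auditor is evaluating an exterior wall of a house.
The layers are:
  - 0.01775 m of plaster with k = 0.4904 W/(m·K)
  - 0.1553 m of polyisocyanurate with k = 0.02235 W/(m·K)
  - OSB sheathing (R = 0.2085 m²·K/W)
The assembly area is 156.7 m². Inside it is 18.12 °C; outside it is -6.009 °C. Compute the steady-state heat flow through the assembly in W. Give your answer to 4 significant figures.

0.01775/0.4904 = 0.036195
0.1553/0.02235 = 6.9485
R_total = 0.036195 + 6.9485 + 0.2085 = 7.1932 m²·K/W
Q = A·ΔT/R = 156.7 × (18.12 − (-6.009)) / 7.1932 = 525.63 W

525.6 W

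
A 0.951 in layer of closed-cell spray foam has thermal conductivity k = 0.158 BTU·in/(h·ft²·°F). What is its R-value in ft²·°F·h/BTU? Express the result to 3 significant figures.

6.02 ft²·°F·h/BTU

R = L/k = 0.951/0.158 = 6.019 ft²·°F·h/BTU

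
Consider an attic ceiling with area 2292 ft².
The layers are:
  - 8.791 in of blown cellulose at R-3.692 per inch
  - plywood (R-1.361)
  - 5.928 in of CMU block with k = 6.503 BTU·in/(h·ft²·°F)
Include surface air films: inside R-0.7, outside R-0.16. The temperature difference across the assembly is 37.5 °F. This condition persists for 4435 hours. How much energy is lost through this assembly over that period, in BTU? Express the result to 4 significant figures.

8.791 × 3.692 = 32.456
5.928/6.503 = 0.91158
R_total = 0.7 + 32.456 + 1.361 + 0.91158 + 0.16 = 35.589 ft²·°F·h/BTU
Q = 2292 × 37.5 / 35.589 = 2415.1 BTU/h
E = 2415.1 × 4435 = 10711000 BTU

10710000 BTU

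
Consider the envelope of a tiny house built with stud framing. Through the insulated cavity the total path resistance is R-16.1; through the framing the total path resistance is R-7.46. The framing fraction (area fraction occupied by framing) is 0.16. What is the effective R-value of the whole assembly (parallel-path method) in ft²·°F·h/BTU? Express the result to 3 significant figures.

13.6 ft²·°F·h/BTU

U_eff = 0.84/16.1 + 0.16/7.46 = 0.05217 + 0.02145 = 0.07362
R_eff = 1/U_eff = 13.58 ft²·°F·h/BTU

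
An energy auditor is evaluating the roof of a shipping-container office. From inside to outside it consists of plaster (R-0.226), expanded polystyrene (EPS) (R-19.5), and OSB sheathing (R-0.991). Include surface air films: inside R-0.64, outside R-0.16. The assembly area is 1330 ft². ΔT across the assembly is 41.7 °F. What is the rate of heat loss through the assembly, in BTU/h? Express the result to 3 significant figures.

2580 BTU/h

R_total = 0.64 + 0.226 + 19.5 + 0.991 + 0.16 = 21.52 ft²·°F·h/BTU
Q = A·ΔT/R = 1330 × 41.7 / 21.52 = 2578 BTU/h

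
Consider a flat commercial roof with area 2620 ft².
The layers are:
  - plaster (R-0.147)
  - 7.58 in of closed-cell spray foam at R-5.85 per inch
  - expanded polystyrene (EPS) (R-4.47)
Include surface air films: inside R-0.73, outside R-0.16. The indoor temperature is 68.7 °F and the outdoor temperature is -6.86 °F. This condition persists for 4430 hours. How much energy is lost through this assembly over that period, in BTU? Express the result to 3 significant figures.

17600000 BTU

7.58 × 5.85 = 44.34
R_total = 0.73 + 0.147 + 44.34 + 4.47 + 0.16 = 49.85 ft²·°F·h/BTU
Q = 2620 × (68.7 − (-6.86)) / 49.85 = 3971 BTU/h
E = 3971 × 4430 = 17590000 BTU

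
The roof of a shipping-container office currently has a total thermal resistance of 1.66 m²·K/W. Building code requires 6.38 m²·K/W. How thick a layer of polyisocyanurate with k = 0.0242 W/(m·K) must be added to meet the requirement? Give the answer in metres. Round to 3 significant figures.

0.114 m

ΔR = 6.38 − 1.66 = 4.72 m²·K/W
L = ΔR × k = 4.72 × 0.0242 = 0.1142 m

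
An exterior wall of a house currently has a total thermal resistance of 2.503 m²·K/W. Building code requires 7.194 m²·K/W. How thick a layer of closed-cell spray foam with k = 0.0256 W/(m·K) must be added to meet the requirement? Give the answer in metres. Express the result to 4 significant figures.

ΔR = 7.194 − 2.503 = 4.691 m²·K/W
L = ΔR × k = 4.691 × 0.0256 = 0.12009 m

0.1201 m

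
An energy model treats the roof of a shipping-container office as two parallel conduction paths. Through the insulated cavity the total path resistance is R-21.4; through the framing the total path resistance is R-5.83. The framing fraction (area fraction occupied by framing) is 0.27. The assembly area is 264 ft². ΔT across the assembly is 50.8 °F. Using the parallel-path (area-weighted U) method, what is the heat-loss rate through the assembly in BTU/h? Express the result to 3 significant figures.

1080 BTU/h

U_eff = 0.73/21.4 + 0.27/5.83 = 0.03411 + 0.04631 = 0.08042
R_eff = 1/U_eff = 12.43 ft²·°F·h/BTU
Q = 264 × 50.8 / 12.43 = 1079 BTU/h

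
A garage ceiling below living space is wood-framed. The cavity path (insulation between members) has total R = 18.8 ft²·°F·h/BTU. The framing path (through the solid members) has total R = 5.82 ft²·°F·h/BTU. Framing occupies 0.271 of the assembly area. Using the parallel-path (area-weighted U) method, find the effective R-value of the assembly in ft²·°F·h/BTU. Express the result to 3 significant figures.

U_eff = 0.729/18.8 + 0.271/5.82 = 0.03878 + 0.04656 = 0.08534
R_eff = 1/U_eff = 11.72 ft²·°F·h/BTU

11.7 ft²·°F·h/BTU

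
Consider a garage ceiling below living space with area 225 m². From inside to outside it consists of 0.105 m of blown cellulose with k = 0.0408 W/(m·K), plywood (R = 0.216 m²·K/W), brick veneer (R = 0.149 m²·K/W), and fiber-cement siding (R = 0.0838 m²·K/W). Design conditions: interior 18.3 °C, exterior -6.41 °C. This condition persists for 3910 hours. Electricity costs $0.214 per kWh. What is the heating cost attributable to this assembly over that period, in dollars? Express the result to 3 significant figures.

0.105/0.0408 = 2.574
R_total = 2.574 + 0.216 + 0.149 + 0.0838 = 3.022 m²·K/W
Q = 225 × (18.3 − (-6.41)) / 3.022 = 1840 W
E = 1840 W × 3910 h / 1000 = 7193 kWh
Cost = 7193 × 0.214 = $1539

1540 dollars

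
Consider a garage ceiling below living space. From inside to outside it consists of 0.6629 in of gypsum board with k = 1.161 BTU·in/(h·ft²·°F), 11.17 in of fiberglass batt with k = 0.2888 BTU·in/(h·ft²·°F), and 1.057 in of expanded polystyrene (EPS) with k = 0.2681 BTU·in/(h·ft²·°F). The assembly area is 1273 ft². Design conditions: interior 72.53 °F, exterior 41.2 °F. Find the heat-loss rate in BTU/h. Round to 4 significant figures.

0.6629/1.161 = 0.57097
11.17/0.2888 = 38.677
1.057/0.2681 = 3.9426
R_total = 0.57097 + 38.677 + 3.9426 = 43.191 ft²·°F·h/BTU
Q = A·ΔT/R = 1273 × (72.53 − 41.2) / 43.191 = 923.42 BTU/h

923.4 BTU/h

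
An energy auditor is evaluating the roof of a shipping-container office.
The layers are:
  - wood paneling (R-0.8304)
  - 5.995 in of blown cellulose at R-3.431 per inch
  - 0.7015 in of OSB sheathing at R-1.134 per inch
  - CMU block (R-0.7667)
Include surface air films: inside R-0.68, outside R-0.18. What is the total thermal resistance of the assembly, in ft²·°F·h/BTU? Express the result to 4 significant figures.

23.82 ft²·°F·h/BTU

5.995 × 3.431 = 20.569
0.7015 × 1.134 = 0.7955
R_total = 0.68 + 0.8304 + 20.569 + 0.7955 + 0.7667 + 0.18 = 23.821 ft²·°F·h/BTU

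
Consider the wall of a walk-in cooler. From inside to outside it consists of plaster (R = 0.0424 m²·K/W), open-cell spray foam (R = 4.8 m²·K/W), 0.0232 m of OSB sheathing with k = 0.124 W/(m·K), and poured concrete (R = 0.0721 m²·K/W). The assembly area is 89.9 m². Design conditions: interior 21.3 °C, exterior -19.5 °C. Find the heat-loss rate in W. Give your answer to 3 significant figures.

0.0232/0.124 = 0.1871
R_total = 0.0424 + 4.8 + 0.1871 + 0.0721 = 5.102 m²·K/W
Q = A·ΔT/R = 89.9 × (21.3 − (-19.5)) / 5.102 = 719 W

719 W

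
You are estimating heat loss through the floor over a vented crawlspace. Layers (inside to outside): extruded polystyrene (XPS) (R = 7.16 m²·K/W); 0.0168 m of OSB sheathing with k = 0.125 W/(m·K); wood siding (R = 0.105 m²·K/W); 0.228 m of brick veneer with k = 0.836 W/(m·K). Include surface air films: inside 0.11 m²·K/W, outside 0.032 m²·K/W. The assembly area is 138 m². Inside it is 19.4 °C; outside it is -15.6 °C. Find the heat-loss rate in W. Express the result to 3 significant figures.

618 W

0.0168/0.125 = 0.1344
0.228/0.836 = 0.2727
R_total = 0.11 + 7.16 + 0.1344 + 0.105 + 0.2727 + 0.032 = 7.814 m²·K/W
Q = A·ΔT/R = 138 × (19.4 − (-15.6)) / 7.814 = 618.1 W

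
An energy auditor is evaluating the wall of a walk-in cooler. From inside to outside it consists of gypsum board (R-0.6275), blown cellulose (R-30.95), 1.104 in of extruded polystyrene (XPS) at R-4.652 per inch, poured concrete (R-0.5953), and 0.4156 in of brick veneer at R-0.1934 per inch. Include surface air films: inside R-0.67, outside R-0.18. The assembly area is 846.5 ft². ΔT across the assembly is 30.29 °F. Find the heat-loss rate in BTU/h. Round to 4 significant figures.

1.104 × 4.652 = 5.1358
0.4156 × 0.1934 = 0.080377
R_total = 0.67 + 0.6275 + 30.95 + 5.1358 + 0.5953 + 0.080377 + 0.18 = 38.239 ft²·°F·h/BTU
Q = A·ΔT/R = 846.5 × 30.29 / 38.239 = 670.53 BTU/h

670.5 BTU/h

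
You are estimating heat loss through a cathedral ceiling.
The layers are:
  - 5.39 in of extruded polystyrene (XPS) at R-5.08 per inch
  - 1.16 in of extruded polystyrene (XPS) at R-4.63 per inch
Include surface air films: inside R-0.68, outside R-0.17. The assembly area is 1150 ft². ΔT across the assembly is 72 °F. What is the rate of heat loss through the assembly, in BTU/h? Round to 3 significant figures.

2460 BTU/h

5.39 × 5.08 = 27.38
1.16 × 4.63 = 5.371
R_total = 0.68 + 27.38 + 5.371 + 0.17 = 33.6 ft²·°F·h/BTU
Q = A·ΔT/R = 1150 × 72 / 33.6 = 2464 BTU/h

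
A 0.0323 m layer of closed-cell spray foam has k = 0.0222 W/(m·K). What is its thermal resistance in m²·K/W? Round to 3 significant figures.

1.45 m²·K/W

R = L/k = 0.0323/0.0222 = 1.455 m²·K/W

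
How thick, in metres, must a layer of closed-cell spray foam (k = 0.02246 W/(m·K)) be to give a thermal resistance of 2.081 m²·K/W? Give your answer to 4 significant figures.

0.04674 m

L = R·k = 2.081 × 0.02246 = 0.046739 m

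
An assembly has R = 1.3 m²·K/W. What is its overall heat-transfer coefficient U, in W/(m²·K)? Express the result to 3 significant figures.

U = 1/R = 1/1.3 = 0.7692

0.769 W/(m²·K)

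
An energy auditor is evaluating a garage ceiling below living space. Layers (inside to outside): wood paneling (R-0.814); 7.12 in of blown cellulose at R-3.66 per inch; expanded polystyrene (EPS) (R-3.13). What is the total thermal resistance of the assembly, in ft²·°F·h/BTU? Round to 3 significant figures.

7.12 × 3.66 = 26.06
R_total = 0.814 + 26.06 + 3.13 = 30 ft²·°F·h/BTU

30.0 ft²·°F·h/BTU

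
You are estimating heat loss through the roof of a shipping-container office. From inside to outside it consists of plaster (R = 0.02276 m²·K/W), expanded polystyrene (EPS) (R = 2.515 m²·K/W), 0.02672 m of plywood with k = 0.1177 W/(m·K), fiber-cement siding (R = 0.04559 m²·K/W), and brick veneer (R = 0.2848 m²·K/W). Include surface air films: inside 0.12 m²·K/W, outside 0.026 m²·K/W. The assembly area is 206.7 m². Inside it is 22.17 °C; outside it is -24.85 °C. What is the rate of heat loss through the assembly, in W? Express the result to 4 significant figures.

2999 W

0.02672/0.1177 = 0.22702
R_total = 0.12 + 0.02276 + 2.515 + 0.22702 + 0.04559 + 0.2848 + 0.026 = 3.2412 m²·K/W
Q = A·ΔT/R = 206.7 × (22.17 − (-24.85)) / 3.2412 = 2998.6 W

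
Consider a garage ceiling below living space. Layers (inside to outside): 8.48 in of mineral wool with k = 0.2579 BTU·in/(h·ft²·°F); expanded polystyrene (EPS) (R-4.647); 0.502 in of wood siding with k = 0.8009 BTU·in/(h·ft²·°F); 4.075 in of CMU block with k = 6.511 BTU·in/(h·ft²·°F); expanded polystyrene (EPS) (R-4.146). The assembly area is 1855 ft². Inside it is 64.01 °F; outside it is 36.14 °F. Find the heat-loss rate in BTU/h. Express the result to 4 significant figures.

8.48/0.2579 = 32.881
0.502/0.8009 = 0.62679
4.075/6.511 = 0.62586
R_total = 32.881 + 4.647 + 0.62679 + 0.62586 + 4.146 = 42.927 ft²·°F·h/BTU
Q = A·ΔT/R = 1855 × (64.01 − 36.14) / 42.927 = 1204.4 BTU/h

1204 BTU/h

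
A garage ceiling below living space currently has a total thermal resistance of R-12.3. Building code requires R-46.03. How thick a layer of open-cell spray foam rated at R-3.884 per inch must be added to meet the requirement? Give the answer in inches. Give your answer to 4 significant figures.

ΔR = 46.03 − 12.3 = 33.73 ft²·°F·h/BTU
L = ΔR / (R/in) = 33.73/3.884 = 8.6843 in

8.684 in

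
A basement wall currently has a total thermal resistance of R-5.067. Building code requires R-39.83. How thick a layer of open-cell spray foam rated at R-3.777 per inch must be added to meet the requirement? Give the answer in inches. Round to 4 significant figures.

9.204 in

ΔR = 39.83 − 5.067 = 34.763 ft²·°F·h/BTU
L = ΔR / (R/in) = 34.763/3.777 = 9.2039 in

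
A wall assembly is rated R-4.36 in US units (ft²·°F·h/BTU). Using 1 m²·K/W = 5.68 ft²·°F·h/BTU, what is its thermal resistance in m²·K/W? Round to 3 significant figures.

0.768 m²·K/W

R_SI = 4.36/5.68 = 0.7676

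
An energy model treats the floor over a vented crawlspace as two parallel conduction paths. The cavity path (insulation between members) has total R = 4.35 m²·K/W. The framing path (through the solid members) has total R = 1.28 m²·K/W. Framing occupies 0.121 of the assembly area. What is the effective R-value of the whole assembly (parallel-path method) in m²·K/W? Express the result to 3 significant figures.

3.37 m²·K/W

U_eff = 0.879/4.35 + 0.121/1.28 = 0.2021 + 0.09453 = 0.2966
R_eff = 1/U_eff = 3.372 m²·K/W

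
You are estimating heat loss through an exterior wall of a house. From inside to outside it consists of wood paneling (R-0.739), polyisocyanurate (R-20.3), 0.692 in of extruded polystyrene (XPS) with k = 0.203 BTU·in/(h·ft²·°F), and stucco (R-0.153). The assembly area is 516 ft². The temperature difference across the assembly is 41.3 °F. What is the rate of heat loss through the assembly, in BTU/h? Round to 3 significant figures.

0.692/0.203 = 3.409
R_total = 0.739 + 20.3 + 3.409 + 0.153 = 24.6 ft²·°F·h/BTU
Q = A·ΔT/R = 516 × 41.3 / 24.6 = 866.3 BTU/h

866 BTU/h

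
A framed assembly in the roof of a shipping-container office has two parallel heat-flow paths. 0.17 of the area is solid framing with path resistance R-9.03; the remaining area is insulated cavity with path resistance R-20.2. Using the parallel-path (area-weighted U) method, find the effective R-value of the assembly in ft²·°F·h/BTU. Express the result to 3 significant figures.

U_eff = 0.83/20.2 + 0.17/9.03 = 0.04109 + 0.01883 = 0.05992
R_eff = 1/U_eff = 16.69 ft²·°F·h/BTU

16.7 ft²·°F·h/BTU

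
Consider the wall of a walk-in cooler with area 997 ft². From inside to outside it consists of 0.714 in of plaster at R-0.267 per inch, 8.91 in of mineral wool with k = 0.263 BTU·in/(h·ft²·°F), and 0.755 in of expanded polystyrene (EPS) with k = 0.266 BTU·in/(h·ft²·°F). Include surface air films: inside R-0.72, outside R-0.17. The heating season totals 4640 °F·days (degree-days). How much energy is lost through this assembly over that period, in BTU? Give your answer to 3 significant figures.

2940000 BTU

0.714 × 0.267 = 0.1906
8.91/0.263 = 33.88
0.755/0.266 = 2.838
R_total = 0.72 + 0.1906 + 33.88 + 2.838 + 0.17 = 37.8 ft²·°F·h/BTU
E = A × HDD × 24 / R = 997 × 4640 × 24 / 37.8 = 2937000 BTU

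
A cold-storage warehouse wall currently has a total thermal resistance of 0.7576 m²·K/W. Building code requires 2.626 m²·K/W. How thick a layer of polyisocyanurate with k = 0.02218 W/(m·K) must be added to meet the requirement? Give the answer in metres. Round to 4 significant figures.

0.04144 m

ΔR = 2.626 − 0.7576 = 1.8684 m²·K/W
L = ΔR × k = 1.8684 × 0.02218 = 0.041441 m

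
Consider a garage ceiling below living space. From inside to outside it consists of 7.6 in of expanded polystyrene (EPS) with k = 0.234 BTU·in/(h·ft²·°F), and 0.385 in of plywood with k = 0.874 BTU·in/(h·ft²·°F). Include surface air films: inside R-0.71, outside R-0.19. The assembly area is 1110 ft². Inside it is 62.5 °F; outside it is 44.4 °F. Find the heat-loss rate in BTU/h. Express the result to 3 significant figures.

594 BTU/h

7.6/0.234 = 32.48
0.385/0.874 = 0.4405
R_total = 0.71 + 32.48 + 0.4405 + 0.19 = 33.82 ft²·°F·h/BTU
Q = A·ΔT/R = 1110 × (62.5 − 44.4) / 33.82 = 594.1 BTU/h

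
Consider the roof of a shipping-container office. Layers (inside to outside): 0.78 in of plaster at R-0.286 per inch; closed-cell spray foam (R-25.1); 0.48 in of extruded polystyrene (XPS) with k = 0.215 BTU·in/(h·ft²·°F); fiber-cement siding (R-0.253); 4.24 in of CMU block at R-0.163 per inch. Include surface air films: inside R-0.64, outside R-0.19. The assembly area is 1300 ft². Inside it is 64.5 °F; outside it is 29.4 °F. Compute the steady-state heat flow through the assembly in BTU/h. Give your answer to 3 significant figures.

1560 BTU/h

0.78 × 0.286 = 0.2231
0.48/0.215 = 2.233
4.24 × 0.163 = 0.6911
R_total = 0.64 + 0.2231 + 25.1 + 2.233 + 0.253 + 0.6911 + 0.19 = 29.33 ft²·°F·h/BTU
Q = A·ΔT/R = 1300 × (64.5 − 29.4) / 29.33 = 1556 BTU/h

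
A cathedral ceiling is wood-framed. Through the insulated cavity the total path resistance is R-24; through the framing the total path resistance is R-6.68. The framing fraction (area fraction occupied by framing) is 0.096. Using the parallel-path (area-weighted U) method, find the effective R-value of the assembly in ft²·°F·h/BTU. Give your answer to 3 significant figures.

19.2 ft²·°F·h/BTU

U_eff = 0.904/24 + 0.096/6.68 = 0.03767 + 0.01437 = 0.05204
R_eff = 1/U_eff = 19.22 ft²·°F·h/BTU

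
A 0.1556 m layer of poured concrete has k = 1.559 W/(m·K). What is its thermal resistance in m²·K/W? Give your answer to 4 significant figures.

0.09981 m²·K/W

R = L/k = 0.1556/1.559 = 0.099808 m²·K/W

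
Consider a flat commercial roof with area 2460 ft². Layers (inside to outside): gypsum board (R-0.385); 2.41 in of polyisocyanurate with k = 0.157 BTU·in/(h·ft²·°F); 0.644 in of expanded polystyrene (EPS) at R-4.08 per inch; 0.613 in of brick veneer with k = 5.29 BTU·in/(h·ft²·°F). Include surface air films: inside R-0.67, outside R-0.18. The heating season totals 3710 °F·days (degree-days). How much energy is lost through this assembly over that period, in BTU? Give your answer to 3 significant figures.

2.41/0.157 = 15.35
0.644 × 4.08 = 2.628
0.613/5.29 = 0.1159
R_total = 0.67 + 0.385 + 15.35 + 2.628 + 0.1159 + 0.18 = 19.33 ft²·°F·h/BTU
E = A × HDD × 24 / R = 2460 × 3710 × 24 / 19.33 = 11330000 BTU

11300000 BTU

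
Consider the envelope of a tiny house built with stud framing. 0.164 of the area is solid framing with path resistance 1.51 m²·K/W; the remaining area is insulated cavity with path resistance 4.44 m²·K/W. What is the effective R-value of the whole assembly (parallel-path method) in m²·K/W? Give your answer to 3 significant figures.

3.37 m²·K/W

U_eff = 0.836/4.44 + 0.164/1.51 = 0.1883 + 0.1086 = 0.2969
R_eff = 1/U_eff = 3.368 m²·K/W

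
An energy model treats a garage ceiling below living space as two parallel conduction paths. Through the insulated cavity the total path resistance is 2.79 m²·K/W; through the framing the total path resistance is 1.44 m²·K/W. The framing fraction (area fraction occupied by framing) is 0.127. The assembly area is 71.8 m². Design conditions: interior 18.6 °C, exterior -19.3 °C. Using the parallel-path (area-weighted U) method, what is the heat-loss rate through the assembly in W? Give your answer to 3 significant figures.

U_eff = 0.873/2.79 + 0.127/1.44 = 0.3129 + 0.08819 = 0.4011
R_eff = 1/U_eff = 2.493 m²·K/W
Q = 71.8 × (18.6 − (-19.3)) / 2.493 = 1091 W

1090 W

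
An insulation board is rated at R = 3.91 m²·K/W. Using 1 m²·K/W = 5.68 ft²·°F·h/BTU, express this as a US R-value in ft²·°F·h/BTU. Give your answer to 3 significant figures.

22.2 ft²·°F·h/BTU

R_US = 3.91 × 5.68 = 22.21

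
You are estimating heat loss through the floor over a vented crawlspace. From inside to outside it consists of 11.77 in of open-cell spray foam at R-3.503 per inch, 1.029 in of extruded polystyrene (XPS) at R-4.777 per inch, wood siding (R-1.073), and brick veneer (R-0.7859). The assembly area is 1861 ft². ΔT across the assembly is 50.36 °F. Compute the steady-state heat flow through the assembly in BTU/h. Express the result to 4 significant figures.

1952 BTU/h

11.77 × 3.503 = 41.23
1.029 × 4.777 = 4.9155
R_total = 41.23 + 4.9155 + 1.073 + 0.7859 = 48.005 ft²·°F·h/BTU
Q = A·ΔT/R = 1861 × 50.36 / 48.005 = 1952.3 BTU/h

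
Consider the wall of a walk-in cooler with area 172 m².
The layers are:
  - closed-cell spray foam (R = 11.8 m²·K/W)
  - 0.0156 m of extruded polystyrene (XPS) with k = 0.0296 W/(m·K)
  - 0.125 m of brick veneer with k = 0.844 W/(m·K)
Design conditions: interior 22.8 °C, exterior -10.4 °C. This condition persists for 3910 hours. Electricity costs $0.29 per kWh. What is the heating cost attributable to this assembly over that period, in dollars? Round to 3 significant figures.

0.0156/0.0296 = 0.527
0.125/0.844 = 0.1481
R_total = 11.8 + 0.527 + 0.1481 = 12.48 m²·K/W
Q = 172 × (22.8 − (-10.4)) / 12.48 = 457.7 W
E = 457.7 W × 3910 h / 1000 = 1790 kWh
Cost = 1790 × 0.29 = $519

519 dollars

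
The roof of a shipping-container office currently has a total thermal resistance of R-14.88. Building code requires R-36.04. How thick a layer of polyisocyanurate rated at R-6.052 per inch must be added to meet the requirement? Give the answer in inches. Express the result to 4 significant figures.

ΔR = 36.04 − 14.88 = 21.16 ft²·°F·h/BTU
L = ΔR / (R/in) = 21.16/6.052 = 3.4964 in

3.496 in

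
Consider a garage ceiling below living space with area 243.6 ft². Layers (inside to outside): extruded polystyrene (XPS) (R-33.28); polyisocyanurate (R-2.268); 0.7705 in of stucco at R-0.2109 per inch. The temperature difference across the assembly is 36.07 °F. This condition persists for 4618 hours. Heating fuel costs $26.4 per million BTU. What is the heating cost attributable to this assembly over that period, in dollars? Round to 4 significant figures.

30.00 dollars

0.7705 × 0.2109 = 0.1625
R_total = 33.28 + 2.268 + 0.1625 = 35.71 ft²·°F·h/BTU
Q = 243.6 × 36.07 / 35.71 = 246.05 BTU/h
E = 246.05 × 4618 = 1136300 BTU
Cost = 1136300/10⁶ × 26.4 = $29.998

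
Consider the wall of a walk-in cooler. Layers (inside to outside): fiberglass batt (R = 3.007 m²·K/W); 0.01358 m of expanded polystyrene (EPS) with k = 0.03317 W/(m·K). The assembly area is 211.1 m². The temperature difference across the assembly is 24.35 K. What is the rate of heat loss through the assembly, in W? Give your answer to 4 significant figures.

1505 W

0.01358/0.03317 = 0.40941
R_total = 3.007 + 0.40941 = 3.4164 m²·K/W
Q = A·ΔT/R = 211.1 × 24.35 / 3.4164 = 1504.6 W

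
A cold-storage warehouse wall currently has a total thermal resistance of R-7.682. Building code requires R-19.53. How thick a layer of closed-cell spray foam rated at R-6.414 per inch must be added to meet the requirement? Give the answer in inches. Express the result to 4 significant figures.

ΔR = 19.53 − 7.682 = 11.848 ft²·°F·h/BTU
L = ΔR / (R/in) = 11.848/6.414 = 1.8472 in

1.847 in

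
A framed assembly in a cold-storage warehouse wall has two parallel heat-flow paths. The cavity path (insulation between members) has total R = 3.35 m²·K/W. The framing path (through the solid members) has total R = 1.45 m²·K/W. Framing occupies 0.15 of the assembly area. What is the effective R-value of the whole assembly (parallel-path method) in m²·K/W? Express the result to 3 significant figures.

U_eff = 0.85/3.35 + 0.15/1.45 = 0.2537 + 0.1034 = 0.3572
R_eff = 1/U_eff = 2.8 m²·K/W

2.80 m²·K/W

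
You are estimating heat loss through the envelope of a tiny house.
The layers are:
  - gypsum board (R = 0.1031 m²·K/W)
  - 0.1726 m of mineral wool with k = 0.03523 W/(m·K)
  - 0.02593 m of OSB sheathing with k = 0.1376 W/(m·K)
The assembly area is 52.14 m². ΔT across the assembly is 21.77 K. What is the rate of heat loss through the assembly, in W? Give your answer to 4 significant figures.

0.1726/0.03523 = 4.8992
0.02593/0.1376 = 0.18844
R_total = 0.1031 + 4.8992 + 0.18844 = 5.1908 m²·K/W
Q = A·ΔT/R = 52.14 × 21.77 / 5.1908 = 218.67 W

218.7 W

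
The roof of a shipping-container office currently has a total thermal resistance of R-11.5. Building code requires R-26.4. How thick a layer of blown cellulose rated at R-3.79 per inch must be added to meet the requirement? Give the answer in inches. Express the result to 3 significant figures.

ΔR = 26.4 − 11.5 = 14.9 ft²·°F·h/BTU
L = ΔR / (R/in) = 14.9/3.79 = 3.931 in

3.93 in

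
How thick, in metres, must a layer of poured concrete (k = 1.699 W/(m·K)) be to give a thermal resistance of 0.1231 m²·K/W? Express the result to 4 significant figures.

L = R·k = 0.1231 × 1.699 = 0.20915 m

0.2091 m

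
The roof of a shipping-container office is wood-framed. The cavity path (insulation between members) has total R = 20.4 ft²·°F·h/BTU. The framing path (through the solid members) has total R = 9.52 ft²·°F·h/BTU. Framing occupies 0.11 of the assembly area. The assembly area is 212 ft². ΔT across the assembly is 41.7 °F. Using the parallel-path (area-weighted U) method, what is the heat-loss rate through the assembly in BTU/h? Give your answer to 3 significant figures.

488 BTU/h

U_eff = 0.89/20.4 + 0.11/9.52 = 0.04363 + 0.01155 = 0.05518
R_eff = 1/U_eff = 18.12 ft²·°F·h/BTU
Q = 212 × 41.7 / 18.12 = 487.8 BTU/h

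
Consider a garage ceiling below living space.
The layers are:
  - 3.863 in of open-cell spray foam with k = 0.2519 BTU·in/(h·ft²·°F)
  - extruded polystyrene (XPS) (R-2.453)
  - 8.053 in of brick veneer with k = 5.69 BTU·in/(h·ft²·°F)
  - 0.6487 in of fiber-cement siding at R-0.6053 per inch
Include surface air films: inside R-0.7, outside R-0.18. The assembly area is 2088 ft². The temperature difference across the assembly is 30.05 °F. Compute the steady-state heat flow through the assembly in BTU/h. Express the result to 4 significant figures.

3064 BTU/h

3.863/0.2519 = 15.335
8.053/5.69 = 1.4153
0.6487 × 0.6053 = 0.39266
R_total = 0.7 + 15.335 + 2.453 + 1.4153 + 0.39266 + 0.18 = 20.476 ft²·°F·h/BTU
Q = A·ΔT/R = 2088 × 30.05 / 20.476 = 3064.2 BTU/h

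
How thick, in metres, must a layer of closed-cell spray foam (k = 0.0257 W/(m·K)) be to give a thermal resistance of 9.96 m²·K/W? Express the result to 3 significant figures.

L = R·k = 9.96 × 0.0257 = 0.256 m

0.256 m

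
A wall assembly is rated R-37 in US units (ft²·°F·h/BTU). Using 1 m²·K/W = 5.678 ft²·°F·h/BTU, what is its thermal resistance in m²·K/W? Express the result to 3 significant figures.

R_SI = 37/5.678 = 6.516

6.52 m²·K/W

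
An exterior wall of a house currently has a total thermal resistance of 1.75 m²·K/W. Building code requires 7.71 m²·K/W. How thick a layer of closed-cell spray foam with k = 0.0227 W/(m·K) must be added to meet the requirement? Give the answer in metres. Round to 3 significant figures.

ΔR = 7.71 − 1.75 = 5.96 m²·K/W
L = ΔR × k = 5.96 × 0.0227 = 0.1353 m

0.135 m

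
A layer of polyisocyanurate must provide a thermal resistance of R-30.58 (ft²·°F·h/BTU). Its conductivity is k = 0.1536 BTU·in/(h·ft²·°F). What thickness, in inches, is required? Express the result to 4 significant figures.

L = R × k = 30.58 × 0.1536 = 4.6971 in

4.697 in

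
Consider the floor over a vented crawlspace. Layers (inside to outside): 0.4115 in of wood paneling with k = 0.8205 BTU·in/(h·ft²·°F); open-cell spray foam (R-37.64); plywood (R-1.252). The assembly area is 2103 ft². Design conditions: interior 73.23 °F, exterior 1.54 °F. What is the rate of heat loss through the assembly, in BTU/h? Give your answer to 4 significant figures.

0.4115/0.8205 = 0.50152
R_total = 0.50152 + 37.64 + 1.252 = 39.394 ft²·°F·h/BTU
Q = A·ΔT/R = 2103 × (73.23 − 1.54) / 39.394 = 3827.1 BTU/h

3827 BTU/h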